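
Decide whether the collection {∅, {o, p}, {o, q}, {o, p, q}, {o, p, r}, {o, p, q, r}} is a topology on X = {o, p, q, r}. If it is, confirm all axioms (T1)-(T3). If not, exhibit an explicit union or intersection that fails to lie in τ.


τ is NOT a topology on X.

Axiom (T1): ∅ ∈ τ? Yes; X ∈ τ? Yes.
Axiom (T2/T3): check pairwise unions and intersections of members of τ.
Counterexample for (T3): {o, p} ∩ {o, q} = {o} ∉ τ. Therefore τ is NOT a topology.


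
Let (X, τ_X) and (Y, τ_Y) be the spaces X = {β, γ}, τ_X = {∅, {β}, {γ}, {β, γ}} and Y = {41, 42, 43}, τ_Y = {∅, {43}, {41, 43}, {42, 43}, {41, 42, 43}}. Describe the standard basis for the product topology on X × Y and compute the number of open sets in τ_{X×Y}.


Basis B = {∅ × ∅, {β} × {43}, {γ} × {43}, {β} × {41, 43}, {β} × {42, 43}, {β, γ} × {43}, {γ} × {41, 43}, {γ} × {42, 43}, {β} × {41, 42, 43}, {γ} × {41, 42, 43}, {β, γ} × {41, 43}, {β, γ} × {42, 43}, {β, γ} × {41, 42, 43}}; |τ_{X×Y}| = 25.

Enumerate products U × V with U ∈ τ_X, V ∈ τ_Y (deduplicated):
  ∅ × ∅ = {} (∅)
  {β} × {43} = {(β,43)}
  {γ} × {43} = {(γ,43)}
  {β} × {41, 43} = {(β,41), (β,43)}
  {β} × {42, 43} = {(β,42), (β,43)}
  {β, γ} × {43} = {(β,43), (γ,43)}
  {γ} × {41, 43} = {(γ,41), (γ,43)}
  {γ} × {42, 43} = {(γ,42), (γ,43)}
  {β} × {41, 42, 43} = {(β,41), (β,42), (β,43)}
  {γ} × {41, 42, 43} = {(γ,41), (γ,42), (γ,43)}
  {β, γ} × {41, 43} = {(β,41), (β,43), (γ,41), (γ,43)}
  {β, γ} × {42, 43} = {(β,42), (β,43), (γ,42), (γ,43)}
  {β, γ} × {41, 42, 43} = {(β,41), (β,42), (β,43), (γ,41), (γ,42), (γ,43)}
These 13 distinct sets form the basis B.
Close under arbitrary unions to get τ_{X×Y}; counting gives |τ_{X×Y}| = 25.


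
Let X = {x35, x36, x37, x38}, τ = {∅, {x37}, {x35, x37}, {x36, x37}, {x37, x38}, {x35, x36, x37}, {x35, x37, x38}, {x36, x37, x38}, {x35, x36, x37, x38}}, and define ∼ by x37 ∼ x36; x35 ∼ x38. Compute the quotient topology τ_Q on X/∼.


X/∼ = {[x35=x38], [x36=x37]}; |τ_Q| = 3.

Equivalence classes: [x35=x38], [x36=x37].
Quotient map π: X → X/∼ sends x35 ↦ [x35=x38], x36 ↦ [x36=x37], x37 ↦ [x36=x37], x38 ↦ [x35=x38].
For each subset V ⊆ X/∼, compute π^{-1}(V) ⊆ X and check whether π^{-1}(V) ∈ τ. V is open in τ_Q iff π^{-1}(V) ∈ τ.
  V = {}: π^{-1}(V) = ∅ ∈ τ ✓.
  V = {[x35=x38]}: π^{-1}(V) = {x35, x38} ∉ τ ✗.
  V = {[x36=x37]}: π^{-1}(V) = {x36, x37} ∈ τ ✓.
  V = {[x35=x38], [x36=x37]}: π^{-1}(V) = {x35, x36, x37, x38} ∈ τ ✓.
Open sets in the quotient: τ_Q = {{}, {[x36=x37]}, {[x35=x38], [x36=x37]}} (3 elements).


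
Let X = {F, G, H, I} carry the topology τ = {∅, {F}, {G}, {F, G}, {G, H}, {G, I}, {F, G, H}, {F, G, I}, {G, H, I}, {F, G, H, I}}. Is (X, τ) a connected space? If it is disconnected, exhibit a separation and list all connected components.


(X, τ) is disconnected; components = [{F}, {G, H, I}].

Find clopen sets (U ∈ τ with X ∖ U ∈ τ):
  U = ∅, X ∖ U = {F, G, H, I} — both open, so U is clopen.
  U = {F}, X ∖ U = {G, H, I} — both open, so U is clopen.
  U = {G, H, I}, X ∖ U = {F} — both open, so U is clopen.
  U = {F, G, H, I}, X ∖ U = ∅ — both open, so U is clopen.
Nontrivial clopen(s) exist: e.g. {F}. So (X, τ) is disconnected.
Compute connected components by grouping points that agree on all clopens:
  component: {F}
  component: {G, H, I}


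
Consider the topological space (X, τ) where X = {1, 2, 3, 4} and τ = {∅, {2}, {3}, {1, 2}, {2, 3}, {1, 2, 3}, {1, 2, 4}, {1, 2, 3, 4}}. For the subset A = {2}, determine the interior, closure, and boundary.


int(A) = {2}, cl(A) = {1, 2, 4}, ∂A = {1, 4}.

Closed sets in (X, τ) are complements of opens:
  closed(X, τ) = {∅, {3}, {4}, {1, 4}, {3, 4}, {1, 2, 4}, {1, 3, 4}, {1, 2, 3, 4}}.
int(A) = ⋃ {U ∈ τ : U ⊆ A}. Opens contained in A: ∅, {2}.
Taking the union of these: int(A) = {2}.
cl(A) = ⋂ {C closed : A ⊆ C}. Closed sets containing A: {1, 2, 4}, {1, 2, 3, 4}.
Intersecting these: cl(A) = {1, 2, 4}.
∂A = cl(A) ∖ int(A) = {1, 2, 4} ∖ {2} = {1, 4}.


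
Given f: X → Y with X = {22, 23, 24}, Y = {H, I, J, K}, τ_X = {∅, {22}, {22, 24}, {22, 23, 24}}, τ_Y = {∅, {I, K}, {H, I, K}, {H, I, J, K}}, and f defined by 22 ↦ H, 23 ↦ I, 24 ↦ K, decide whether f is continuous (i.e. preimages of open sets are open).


f is NOT continuous.

Compute f^{-1}(U) for each U ∈ τ_Y:
  U = ∅: f^{-1}(U) = ∅ ∈ τ_X ✓.
  U = {I, K}: f^{-1}(U) = {23, 24} ∉ τ_X ✗.
  U = {H, I, K}: f^{-1}(U) = {22, 23, 24} ∈ τ_X ✓.
  U = {H, I, J, K}: f^{-1}(U) = {22, 23, 24} ∈ τ_X ✓.
Found U = {I, K} with f^{-1}(U) = {23, 24} not in τ_X. Therefore f is NOT continuous.


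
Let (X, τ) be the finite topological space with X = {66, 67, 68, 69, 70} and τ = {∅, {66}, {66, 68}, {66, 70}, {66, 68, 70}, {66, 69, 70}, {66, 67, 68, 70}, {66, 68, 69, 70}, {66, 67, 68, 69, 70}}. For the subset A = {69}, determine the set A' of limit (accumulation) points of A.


A' = ∅

For each x ∈ X, list the open sets U ∈ τ with x ∈ U, then check whether U ∩ (A ∖ {x}) ≠ ∅ for every such U.
  x = 66: open {66} ∋ x has {66} ∩ (A ∖ {66}) = ∅, so x is NOT a limit point.
  x = 67: open {66, 67, 68, 70} ∋ x has {66, 67, 68, 70} ∩ (A ∖ {67}) = ∅, so x is NOT a limit point.
  x = 68: open {66, 68} ∋ x has {66, 68} ∩ (A ∖ {68}) = ∅, so x is NOT a limit point.
  x = 69: open {66, 69, 70} ∋ x has {66, 69, 70} ∩ (A ∖ {69}) = ∅, so x is NOT a limit point.
  x = 70: open {66, 70} ∋ x has {66, 70} ∩ (A ∖ {70}) = ∅, so x is NOT a limit point.
Collecting: A' = ∅.


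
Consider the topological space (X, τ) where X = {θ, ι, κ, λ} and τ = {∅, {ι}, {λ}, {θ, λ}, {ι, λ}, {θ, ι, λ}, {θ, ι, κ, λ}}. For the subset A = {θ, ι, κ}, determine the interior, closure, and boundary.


int(A) = {ι}, cl(A) = {θ, ι, κ}, ∂A = {θ, κ}.

Closed sets in (X, τ) are complements of opens:
  closed(X, τ) = {∅, {κ}, {θ, κ}, {ι, κ}, {θ, ι, κ}, {θ, κ, λ}, {θ, ι, κ, λ}}.
int(A) = ⋃ {U ∈ τ : U ⊆ A}. Opens contained in A: ∅, {ι}.
Taking the union of these: int(A) = {ι}.
cl(A) = ⋂ {C closed : A ⊆ C}. Closed sets containing A: {θ, ι, κ}, {θ, ι, κ, λ}.
Intersecting these: cl(A) = {θ, ι, κ}.
∂A = cl(A) ∖ int(A) = {θ, ι, κ} ∖ {ι} = {θ, κ}.


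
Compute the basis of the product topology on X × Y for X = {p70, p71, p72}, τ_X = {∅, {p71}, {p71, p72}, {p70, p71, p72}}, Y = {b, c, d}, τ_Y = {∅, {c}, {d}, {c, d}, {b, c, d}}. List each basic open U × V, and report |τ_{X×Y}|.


Basis B = {∅ × ∅, {p71} × {c}, {p71} × {d}, {p71} × {c, d}, {p71, p72} × {c}, {p71, p72} × {d}, {p70, p71, p72} × {c}, {p70, p71, p72} × {d}, {p71} × {b, c, d}, {p71, p72} × {c, d}, {p70, p71, p72} × {c, d}, {p71, p72} × {b, c, d}, {p70, p71, p72} × {b, c, d}}; |τ_{X×Y}| = 30.

Enumerate products U × V with U ∈ τ_X, V ∈ τ_Y (deduplicated):
  ∅ × ∅ = {} (∅)
  {p71} × {c} = {(p71,c)}
  {p71} × {d} = {(p71,d)}
  {p71} × {c, d} = {(p71,c), (p71,d)}
  {p71, p72} × {c} = {(p71,c), (p72,c)}
  {p71, p72} × {d} = {(p71,d), (p72,d)}
  {p70, p71, p72} × {c} = {(p70,c), (p71,c), (p72,c)}
  {p70, p71, p72} × {d} = {(p70,d), (p71,d), (p72,d)}
  {p71} × {b, c, d} = {(p71,b), (p71,c), (p71,d)}
  {p71, p72} × {c, d} = {(p71,c), (p71,d), (p72,c), (p72,d)}
  {p70, p71, p72} × {c, d} = {(p70,c), (p70,d), (p71,c), (p71,d), (p72,c), (p72,d)}
  {p71, p72} × {b, c, d} = {(p71,b), (p71,c), (p71,d), (p72,b), (p72,c), (p72,d)}
  {p70, p71, p72} × {b, c, d} = {(p70,b), (p70,c), (p70,d), (p71,b), (p71,c), (p71,d), (p72,b), (p72,c), (p72,d)}
These 13 distinct sets form the basis B.
Close under arbitrary unions to get τ_{X×Y}; counting gives |τ_{X×Y}| = 30.


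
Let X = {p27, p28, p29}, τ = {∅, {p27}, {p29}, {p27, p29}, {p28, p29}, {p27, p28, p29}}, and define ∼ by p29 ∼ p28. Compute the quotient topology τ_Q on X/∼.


X/∼ = {[p27], [p28=p29]}; |τ_Q| = 4.

Equivalence classes: [p27], [p28=p29].
Quotient map π: X → X/∼ sends p27 ↦ [p27], p28 ↦ [p28=p29], p29 ↦ [p28=p29].
For each subset V ⊆ X/∼, compute π^{-1}(V) ⊆ X and check whether π^{-1}(V) ∈ τ. V is open in τ_Q iff π^{-1}(V) ∈ τ.
  V = {}: π^{-1}(V) = ∅ ∈ τ ✓.
  V = {[p27]}: π^{-1}(V) = {p27} ∈ τ ✓.
  V = {[p28=p29]}: π^{-1}(V) = {p28, p29} ∈ τ ✓.
  V = {[p27], [p28=p29]}: π^{-1}(V) = {p27, p28, p29} ∈ τ ✓.
Open sets in the quotient: τ_Q = {{}, {[p27]}, {[p28=p29]}, {[p27], [p28=p29]}} (4 elements).


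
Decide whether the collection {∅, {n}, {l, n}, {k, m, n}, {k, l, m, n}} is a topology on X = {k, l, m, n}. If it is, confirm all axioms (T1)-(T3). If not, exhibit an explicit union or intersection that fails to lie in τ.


τ IS a topology on X.

Axiom (T1): ∅ ∈ τ? Yes; X ∈ τ? Yes.
Axiom (T2/T3): check pairwise unions and intersections of members of τ.
All pairwise intersections and unions checked — each lies in τ. Therefore τ satisfies (T1), (T2), (T3): it IS a topology on X.


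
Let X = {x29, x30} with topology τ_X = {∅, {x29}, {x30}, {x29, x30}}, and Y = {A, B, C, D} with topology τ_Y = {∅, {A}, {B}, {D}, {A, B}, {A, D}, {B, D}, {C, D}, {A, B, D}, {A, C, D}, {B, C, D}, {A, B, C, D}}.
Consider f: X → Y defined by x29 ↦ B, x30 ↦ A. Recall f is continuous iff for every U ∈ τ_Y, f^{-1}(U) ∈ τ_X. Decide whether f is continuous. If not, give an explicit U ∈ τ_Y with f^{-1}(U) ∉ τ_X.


f IS continuous.

Compute f^{-1}(U) for each U ∈ τ_Y:
  U = ∅: f^{-1}(U) = ∅ ∈ τ_X ✓.
  U = {A}: f^{-1}(U) = {x30} ∈ τ_X ✓.
  U = {B}: f^{-1}(U) = {x29} ∈ τ_X ✓.
  U = {D}: f^{-1}(U) = ∅ ∈ τ_X ✓.
  U = {A, B}: f^{-1}(U) = {x29, x30} ∈ τ_X ✓.
  U = {A, D}: f^{-1}(U) = {x30} ∈ τ_X ✓.
  U = {B, D}: f^{-1}(U) = {x29} ∈ τ_X ✓.
  U = {C, D}: f^{-1}(U) = ∅ ∈ τ_X ✓.
  U = {A, B, D}: f^{-1}(U) = {x29, x30} ∈ τ_X ✓.
  U = {A, C, D}: f^{-1}(U) = {x30} ∈ τ_X ✓.
  U = {B, C, D}: f^{-1}(U) = {x29} ∈ τ_X ✓.
  U = {A, B, C, D}: f^{-1}(U) = {x29, x30} ∈ τ_X ✓.
Every preimage lies in τ_X, so f IS continuous.


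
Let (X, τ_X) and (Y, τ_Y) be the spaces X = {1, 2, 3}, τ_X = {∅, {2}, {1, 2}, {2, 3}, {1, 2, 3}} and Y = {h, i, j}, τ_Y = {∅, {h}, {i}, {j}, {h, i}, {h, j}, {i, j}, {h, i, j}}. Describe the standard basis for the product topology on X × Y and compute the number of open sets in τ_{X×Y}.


Basis B = {∅ × ∅, {2} × {h}, {2} × {i}, {2} × {j}, {1, 2} × {h}, {1, 2} × {i}, {1, 2} × {j}, {2} × {h, i}, {2} × {h, j}, {2, 3} × {h}, {2} × {i, j}, {2, 3} × {i}, {2, 3} × {j}, {1, 2, 3} × {h}, {1, 2, 3} × {i}, {1, 2, 3} × {j}, {2} × {h, i, j}, {1, 2} × {h, i}, {1, 2} × {h, j}, {1, 2} × {i, j}, {2, 3} × {h, i}, {2, 3} × {h, j}, {2, 3} × {i, j}, {1, 2} × {h, i, j}, {1, 2, 3} × {h, i}, {1, 2, 3} × {h, j}, {1, 2, 3} × {i, j}, {2, 3} × {h, i, j}, {1, 2, 3} × {h, i, j}}; |τ_{X×Y}| = 125.

Enumerate products U × V with U ∈ τ_X, V ∈ τ_Y (deduplicated):
  ∅ × ∅ = {} (∅)
  {2} × {h} = {(2,h)}
  {2} × {i} = {(2,i)}
  {2} × {j} = {(2,j)}
  {1, 2} × {h} = {(1,h), (2,h)}
  {1, 2} × {i} = {(1,i), (2,i)}
  {1, 2} × {j} = {(1,j), (2,j)}
  {2} × {h, i} = {(2,h), (2,i)}
  {2} × {h, j} = {(2,h), (2,j)}
  {2, 3} × {h} = {(2,h), (3,h)}
  {2} × {i, j} = {(2,i), (2,j)}
  {2, 3} × {i} = {(2,i), (3,i)}
  {2, 3} × {j} = {(2,j), (3,j)}
  {1, 2, 3} × {h} = {(1,h), (2,h), (3,h)}
  {1, 2, 3} × {i} = {(1,i), (2,i), (3,i)}
  {1, 2, 3} × {j} = {(1,j), (2,j), (3,j)}
  {2} × {h, i, j} = {(2,h), (2,i), (2,j)}
  {1, 2} × {h, i} = {(1,h), (1,i), (2,h), (2,i)}
  {1, 2} × {h, j} = {(1,h), (1,j), (2,h), (2,j)}
  {1, 2} × {i, j} = {(1,i), (1,j), (2,i), (2,j)}
  {2, 3} × {h, i} = {(2,h), (2,i), (3,h), (3,i)}
  {2, 3} × {h, j} = {(2,h), (2,j), (3,h), (3,j)}
  {2, 3} × {i, j} = {(2,i), (2,j), (3,i), (3,j)}
  {1, 2} × {h, i, j} = {(1,h), (1,i), (1,j), (2,h), (2,i), (2,j)}
  {1, 2, 3} × {h, i} = {(1,h), (1,i), (2,h), (2,i), (3,h), (3,i)}
  {1, 2, 3} × {h, j} = {(1,h), (1,j), (2,h), (2,j), (3,h), (3,j)}
  {1, 2, 3} × {i, j} = {(1,i), (1,j), (2,i), (2,j), (3,i), (3,j)}
  {2, 3} × {h, i, j} = {(2,h), (2,i), (2,j), (3,h), (3,i), (3,j)}
  {1, 2, 3} × {h, i, j} = {(1,h), (1,i), (1,j), (2,h), (2,i), (2,j), (3,h), (3,i), (3,j)}
These 29 distinct sets form the basis B.
Close under arbitrary unions to get τ_{X×Y}; counting gives |τ_{X×Y}| = 125.


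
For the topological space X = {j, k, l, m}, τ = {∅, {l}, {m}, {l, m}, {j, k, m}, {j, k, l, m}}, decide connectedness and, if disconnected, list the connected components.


(X, τ) is disconnected; components = [{l}, {j, k, m}].

Find clopen sets (U ∈ τ with X ∖ U ∈ τ):
  U = ∅, X ∖ U = {j, k, l, m} — both open, so U is clopen.
  U = {l}, X ∖ U = {j, k, m} — both open, so U is clopen.
  U = {j, k, m}, X ∖ U = {l} — both open, so U is clopen.
  U = {j, k, l, m}, X ∖ U = ∅ — both open, so U is clopen.
Nontrivial clopen(s) exist: e.g. {l}. So (X, τ) is disconnected.
Compute connected components by grouping points that agree on all clopens:
  component: {l}
  component: {j, k, m}


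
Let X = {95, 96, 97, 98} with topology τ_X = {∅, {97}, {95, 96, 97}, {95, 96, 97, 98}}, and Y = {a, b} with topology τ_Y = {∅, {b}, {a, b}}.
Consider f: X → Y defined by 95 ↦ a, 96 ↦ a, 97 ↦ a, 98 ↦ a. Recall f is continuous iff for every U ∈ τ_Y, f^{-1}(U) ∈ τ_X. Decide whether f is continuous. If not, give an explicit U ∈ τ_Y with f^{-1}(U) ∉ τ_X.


f IS continuous.

Compute f^{-1}(U) for each U ∈ τ_Y:
  U = ∅: f^{-1}(U) = ∅ ∈ τ_X ✓.
  U = {b}: f^{-1}(U) = ∅ ∈ τ_X ✓.
  U = {a, b}: f^{-1}(U) = {95, 96, 97, 98} ∈ τ_X ✓.
Every preimage lies in τ_X, so f IS continuous.


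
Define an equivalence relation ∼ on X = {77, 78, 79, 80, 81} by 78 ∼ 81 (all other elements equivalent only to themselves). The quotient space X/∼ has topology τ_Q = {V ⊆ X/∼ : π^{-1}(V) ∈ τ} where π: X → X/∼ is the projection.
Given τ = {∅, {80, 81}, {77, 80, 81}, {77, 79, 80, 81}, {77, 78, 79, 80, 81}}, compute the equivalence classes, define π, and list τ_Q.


X/∼ = {[77], [78=81], [79], [80]}; |τ_Q| = 2.

Equivalence classes: [77], [78=81], [79], [80].
Quotient map π: X → X/∼ sends 77 ↦ [77], 78 ↦ [78=81], 79 ↦ [79], 80 ↦ [80], 81 ↦ [78=81].
For each subset V ⊆ X/∼, compute π^{-1}(V) ⊆ X and check whether π^{-1}(V) ∈ τ. V is open in τ_Q iff π^{-1}(V) ∈ τ.
  V = {}: π^{-1}(V) = ∅ ∈ τ ✓.
  V = {[77]}: π^{-1}(V) = {77} ∉ τ ✗.
  V = {[78=81]}: π^{-1}(V) = {78, 81} ∉ τ ✗.
  V = {[77], [78=81]}: π^{-1}(V) = {77, 78, 81} ∉ τ ✗.
  V = {[79]}: π^{-1}(V) = {79} ∉ τ ✗.
  V = {[77], [79]}: π^{-1}(V) = {77, 79} ∉ τ ✗.
  V = {[78=81], [79]}: π^{-1}(V) = {78, 79, 81} ∉ τ ✗.
  V = {[77], [78=81], [79]}: π^{-1}(V) = {77, 78, 79, 81} ∉ τ ✗.
  V = {[80]}: π^{-1}(V) = {80} ∉ τ ✗.
  V = {[77], [80]}: π^{-1}(V) = {77, 80} ∉ τ ✗.
  V = {[78=81], [80]}: π^{-1}(V) = {78, 80, 81} ∉ τ ✗.
  V = {[77], [78=81], [80]}: π^{-1}(V) = {77, 78, 80, 81} ∉ τ ✗.
  V = {[79], [80]}: π^{-1}(V) = {79, 80} ∉ τ ✗.
  V = {[77], [79], [80]}: π^{-1}(V) = {77, 79, 80} ∉ τ ✗.
  V = {[78=81], [79], [80]}: π^{-1}(V) = {78, 79, 80, 81} ∉ τ ✗.
  V = {[77], [78=81], [79], [80]}: π^{-1}(V) = {77, 78, 79, 80, 81} ∈ τ ✓.
Open sets in the quotient: τ_Q = {{}, {[77], [78=81], [79], [80]}} (2 elements).


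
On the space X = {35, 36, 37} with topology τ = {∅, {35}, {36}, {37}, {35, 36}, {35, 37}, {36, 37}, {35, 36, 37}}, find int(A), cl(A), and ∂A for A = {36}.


int(A) = {36}, cl(A) = {36}, ∂A = ∅.

Closed sets in (X, τ) are complements of opens:
  closed(X, τ) = {∅, {35}, {36}, {37}, {35, 36}, {35, 37}, {36, 37}, {35, 36, 37}}.
int(A) = ⋃ {U ∈ τ : U ⊆ A}. Opens contained in A: ∅, {36}.
Taking the union of these: int(A) = {36}.
cl(A) = ⋂ {C closed : A ⊆ C}. Closed sets containing A: {36}, {35, 36}, {36, 37}, {35, 36, 37}.
Intersecting these: cl(A) = {36}.
∂A = cl(A) ∖ int(A) = {36} ∖ {36} = ∅.


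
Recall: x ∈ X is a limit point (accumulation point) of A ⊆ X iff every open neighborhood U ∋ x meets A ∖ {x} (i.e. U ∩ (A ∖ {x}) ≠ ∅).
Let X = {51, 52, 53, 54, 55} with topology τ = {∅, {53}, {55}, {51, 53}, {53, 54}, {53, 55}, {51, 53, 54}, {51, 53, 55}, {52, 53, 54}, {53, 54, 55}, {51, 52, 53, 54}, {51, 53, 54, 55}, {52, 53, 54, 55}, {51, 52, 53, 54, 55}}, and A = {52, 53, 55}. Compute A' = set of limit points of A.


A' = {51, 52, 54}

For each x ∈ X, list the open sets U ∈ τ with x ∈ U, then check whether U ∩ (A ∖ {x}) ≠ ∅ for every such U.
  x = 51: opens ∋ x are {51, 53}, {51, 53, 54}, {51, 53, 55}, {51, 52, 53, 54}, {51, 53, 54, 55}, {51, 52, 53, 54, 55}; each meets A ∖ {51}, so x IS a limit point.
  x = 52: opens ∋ x are {52, 53, 54}, {51, 52, 53, 54}, {52, 53, 54, 55}, {51, 52, 53, 54, 55}; each meets A ∖ {52}, so x IS a limit point.
  x = 53: open {53} ∋ x has {53} ∩ (A ∖ {53}) = ∅, so x is NOT a limit point.
  x = 54: opens ∋ x are {53, 54}, {51, 53, 54}, {52, 53, 54}, {53, 54, 55}, {51, 52, 53, 54}, {51, 53, 54, 55}, {52, 53, 54, 55}, {51, 52, 53, 54, 55}; each meets A ∖ {54}, so x IS a limit point.
  x = 55: open {55} ∋ x has {55} ∩ (A ∖ {55}) = ∅, so x is NOT a limit point.
Collecting: A' = {51, 52, 54}.


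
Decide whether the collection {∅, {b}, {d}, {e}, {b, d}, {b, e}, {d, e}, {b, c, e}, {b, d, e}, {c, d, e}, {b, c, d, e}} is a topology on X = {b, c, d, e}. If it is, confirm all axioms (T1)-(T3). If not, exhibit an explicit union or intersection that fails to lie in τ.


τ is NOT a topology on X.

Axiom (T1): ∅ ∈ τ? Yes; X ∈ τ? Yes.
Axiom (T2/T3): check pairwise unions and intersections of members of τ.
Counterexample for (T3): {b, c, e} ∩ {c, d, e} = {c, e} ∉ τ. Therefore τ is NOT a topology.


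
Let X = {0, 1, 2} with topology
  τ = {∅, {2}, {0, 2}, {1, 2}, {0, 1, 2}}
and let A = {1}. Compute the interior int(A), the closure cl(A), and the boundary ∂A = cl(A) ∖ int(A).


int(A) = ∅, cl(A) = {1}, ∂A = {1}.

Closed sets in (X, τ) are complements of opens:
  closed(X, τ) = {∅, {0}, {1}, {0, 1}, {0, 1, 2}}.
int(A) = ⋃ {U ∈ τ : U ⊆ A}. Opens contained in A: ∅.
Taking the union of these: int(A) = ∅.
cl(A) = ⋂ {C closed : A ⊆ C}. Closed sets containing A: {1}, {0, 1}, {0, 1, 2}.
Intersecting these: cl(A) = {1}.
∂A = cl(A) ∖ int(A) = {1} ∖ ∅ = {1}.


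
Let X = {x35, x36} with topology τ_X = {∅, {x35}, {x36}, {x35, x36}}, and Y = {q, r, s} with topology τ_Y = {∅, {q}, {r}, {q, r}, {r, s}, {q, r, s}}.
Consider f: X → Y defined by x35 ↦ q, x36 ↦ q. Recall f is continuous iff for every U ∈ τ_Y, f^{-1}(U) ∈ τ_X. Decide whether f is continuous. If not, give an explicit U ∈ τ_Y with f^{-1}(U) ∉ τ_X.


f IS continuous.

Compute f^{-1}(U) for each U ∈ τ_Y:
  U = ∅: f^{-1}(U) = ∅ ∈ τ_X ✓.
  U = {q}: f^{-1}(U) = {x35, x36} ∈ τ_X ✓.
  U = {r}: f^{-1}(U) = ∅ ∈ τ_X ✓.
  U = {q, r}: f^{-1}(U) = {x35, x36} ∈ τ_X ✓.
  U = {r, s}: f^{-1}(U) = ∅ ∈ τ_X ✓.
  U = {q, r, s}: f^{-1}(U) = {x35, x36} ∈ τ_X ✓.
Every preimage lies in τ_X, so f IS continuous.


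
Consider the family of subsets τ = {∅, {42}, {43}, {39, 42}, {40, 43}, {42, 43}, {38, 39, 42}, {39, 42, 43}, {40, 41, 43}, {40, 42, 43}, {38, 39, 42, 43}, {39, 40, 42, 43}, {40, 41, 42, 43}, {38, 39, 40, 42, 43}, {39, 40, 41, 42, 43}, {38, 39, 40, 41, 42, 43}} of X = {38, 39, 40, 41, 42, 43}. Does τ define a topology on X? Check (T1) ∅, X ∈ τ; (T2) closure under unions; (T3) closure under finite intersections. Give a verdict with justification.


τ IS a topology on X.

Axiom (T1): ∅ ∈ τ? Yes; X ∈ τ? Yes.
Axiom (T2/T3): check pairwise unions and intersections of members of τ.
All pairwise intersections and unions checked — each lies in τ. Therefore τ satisfies (T1), (T2), (T3): it IS a topology on X.


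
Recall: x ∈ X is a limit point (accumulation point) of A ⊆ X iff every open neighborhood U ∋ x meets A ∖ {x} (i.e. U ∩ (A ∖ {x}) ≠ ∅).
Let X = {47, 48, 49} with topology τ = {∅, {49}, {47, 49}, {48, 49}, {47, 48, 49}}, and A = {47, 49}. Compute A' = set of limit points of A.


A' = {47, 48}

For each x ∈ X, list the open sets U ∈ τ with x ∈ U, then check whether U ∩ (A ∖ {x}) ≠ ∅ for every such U.
  x = 47: opens ∋ x are {47, 49}, {47, 48, 49}; each meets A ∖ {47}, so x IS a limit point.
  x = 48: opens ∋ x are {48, 49}, {47, 48, 49}; each meets A ∖ {48}, so x IS a limit point.
  x = 49: open {49} ∋ x has {49} ∩ (A ∖ {49}) = ∅, so x is NOT a limit point.
Collecting: A' = {47, 48}.


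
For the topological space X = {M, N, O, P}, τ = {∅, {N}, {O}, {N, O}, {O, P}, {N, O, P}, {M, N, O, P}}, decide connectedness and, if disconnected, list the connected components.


(X, τ) is connected.

Find clopen sets (U ∈ τ with X ∖ U ∈ τ):
  U = ∅, X ∖ U = {M, N, O, P} — both open, so U is clopen.
  U = {M, N, O, P}, X ∖ U = ∅ — both open, so U is clopen.
Only trivial clopens (∅ and X) exist, so (X, τ) is connected.
Compute connected components by grouping points that agree on all clopens:
  component: {M, N, O, P}


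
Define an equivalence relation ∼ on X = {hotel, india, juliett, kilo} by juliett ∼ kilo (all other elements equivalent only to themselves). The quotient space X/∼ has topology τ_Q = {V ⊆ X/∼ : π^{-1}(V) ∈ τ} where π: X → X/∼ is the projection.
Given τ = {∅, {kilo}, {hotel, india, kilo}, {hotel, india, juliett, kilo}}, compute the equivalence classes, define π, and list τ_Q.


X/∼ = {[hotel], [india], [juliett=kilo]}; |τ_Q| = 2.

Equivalence classes: [hotel], [india], [juliett=kilo].
Quotient map π: X → X/∼ sends hotel ↦ [hotel], india ↦ [india], juliett ↦ [juliett=kilo], kilo ↦ [juliett=kilo].
For each subset V ⊆ X/∼, compute π^{-1}(V) ⊆ X and check whether π^{-1}(V) ∈ τ. V is open in τ_Q iff π^{-1}(V) ∈ τ.
  V = {}: π^{-1}(V) = ∅ ∈ τ ✓.
  V = {[hotel]}: π^{-1}(V) = {hotel} ∉ τ ✗.
  V = {[india]}: π^{-1}(V) = {india} ∉ τ ✗.
  V = {[hotel], [india]}: π^{-1}(V) = {hotel, india} ∉ τ ✗.
  V = {[juliett=kilo]}: π^{-1}(V) = {juliett, kilo} ∉ τ ✗.
  V = {[hotel], [juliett=kilo]}: π^{-1}(V) = {hotel, juliett, kilo} ∉ τ ✗.
  V = {[india], [juliett=kilo]}: π^{-1}(V) = {india, juliett, kilo} ∉ τ ✗.
  V = {[hotel], [india], [juliett=kilo]}: π^{-1}(V) = {hotel, india, juliett, kilo} ∈ τ ✓.
Open sets in the quotient: τ_Q = {{}, {[hotel], [india], [juliett=kilo]}} (2 elements).


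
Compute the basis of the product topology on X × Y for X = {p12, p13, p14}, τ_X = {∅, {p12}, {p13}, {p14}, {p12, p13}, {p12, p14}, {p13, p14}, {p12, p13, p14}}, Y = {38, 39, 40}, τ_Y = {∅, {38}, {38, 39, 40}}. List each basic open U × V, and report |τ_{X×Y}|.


Basis B = {∅ × ∅, {p12} × {38}, {p13} × {38}, {p14} × {38}, {p12, p13} × {38}, {p12, p14} × {38}, {p13, p14} × {38}, {p12} × {38, 39, 40}, {p12, p13, p14} × {38}, {p13} × {38, 39, 40}, {p14} × {38, 39, 40}, {p12, p13} × {38, 39, 40}, {p12, p14} × {38, 39, 40}, {p13, p14} × {38, 39, 40}, {p12, p13, p14} × {38, 39, 40}}; |τ_{X×Y}| = 27.

Enumerate products U × V with U ∈ τ_X, V ∈ τ_Y (deduplicated):
  ∅ × ∅ = {} (∅)
  {p12} × {38} = {(p12,38)}
  {p13} × {38} = {(p13,38)}
  {p14} × {38} = {(p14,38)}
  {p12, p13} × {38} = {(p12,38), (p13,38)}
  {p12, p14} × {38} = {(p12,38), (p14,38)}
  {p13, p14} × {38} = {(p13,38), (p14,38)}
  {p12} × {38, 39, 40} = {(p12,38), (p12,39), (p12,40)}
  {p12, p13, p14} × {38} = {(p12,38), (p13,38), (p14,38)}
  {p13} × {38, 39, 40} = {(p13,38), (p13,39), (p13,40)}
  {p14} × {38, 39, 40} = {(p14,38), (p14,39), (p14,40)}
  {p12, p13} × {38, 39, 40} = {(p12,38), (p12,39), (p12,40), (p13,38), (p13,39), (p13,40)}
  {p12, p14} × {38, 39, 40} = {(p12,38), (p12,39), (p12,40), (p14,38), (p14,39), (p14,40)}
  {p13, p14} × {38, 39, 40} = {(p13,38), (p13,39), (p13,40), (p14,38), (p14,39), (p14,40)}
  {p12, p13, p14} × {38, 39, 40} = {(p12,38), (p12,39), (p12,40), (p13,38), (p13,39), (p13,40), (p14,38), (p14,39), (p14,40)}
These 15 distinct sets form the basis B.
Close under arbitrary unions to get τ_{X×Y}; counting gives |τ_{X×Y}| = 27.


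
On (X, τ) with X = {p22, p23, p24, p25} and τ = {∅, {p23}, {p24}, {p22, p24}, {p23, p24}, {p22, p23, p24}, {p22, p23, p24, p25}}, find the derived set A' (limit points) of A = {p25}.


A' = ∅

For each x ∈ X, list the open sets U ∈ τ with x ∈ U, then check whether U ∩ (A ∖ {x}) ≠ ∅ for every such U.
  x = p22: open {p22, p24} ∋ x has {p22, p24} ∩ (A ∖ {p22}) = ∅, so x is NOT a limit point.
  x = p23: open {p23} ∋ x has {p23} ∩ (A ∖ {p23}) = ∅, so x is NOT a limit point.
  x = p24: open {p24} ∋ x has {p24} ∩ (A ∖ {p24}) = ∅, so x is NOT a limit point.
  x = p25: open {p22, p23, p24, p25} ∋ x has {p22, p23, p24, p25} ∩ (A ∖ {p25}) = ∅, so x is NOT a limit point.
Collecting: A' = ∅.


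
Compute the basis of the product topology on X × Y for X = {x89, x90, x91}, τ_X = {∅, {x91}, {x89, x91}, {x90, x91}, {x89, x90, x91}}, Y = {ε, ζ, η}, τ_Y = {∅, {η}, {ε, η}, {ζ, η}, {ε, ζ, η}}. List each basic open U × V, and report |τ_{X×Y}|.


Basis B = {∅ × ∅, {x91} × {η}, {x89, x91} × {η}, {x90, x91} × {η}, {x91} × {ε, η}, {x91} × {ζ, η}, {x89, x90, x91} × {η}, {x91} × {ε, ζ, η}, {x89, x91} × {ε, η}, {x89, x91} × {ζ, η}, {x90, x91} × {ε, η}, {x90, x91} × {ζ, η}, {x89, x91} × {ε, ζ, η}, {x89, x90, x91} × {ε, η}, {x89, x90, x91} × {ζ, η}, {x90, x91} × {ε, ζ, η}, {x89, x90, x91} × {ε, ζ, η}}; |τ_{X×Y}| = 48.

Enumerate products U × V with U ∈ τ_X, V ∈ τ_Y (deduplicated):
  ∅ × ∅ = {} (∅)
  {x91} × {η} = {(x91,η)}
  {x89, x91} × {η} = {(x89,η), (x91,η)}
  {x90, x91} × {η} = {(x90,η), (x91,η)}
  {x91} × {ε, η} = {(x91,ε), (x91,η)}
  {x91} × {ζ, η} = {(x91,ζ), (x91,η)}
  {x89, x90, x91} × {η} = {(x89,η), (x90,η), (x91,η)}
  {x91} × {ε, ζ, η} = {(x91,ε), (x91,ζ), (x91,η)}
  {x89, x91} × {ε, η} = {(x89,ε), (x89,η), (x91,ε), (x91,η)}
  {x89, x91} × {ζ, η} = {(x89,ζ), (x89,η), (x91,ζ), (x91,η)}
  {x90, x91} × {ε, η} = {(x90,ε), (x90,η), (x91,ε), (x91,η)}
  {x90, x91} × {ζ, η} = {(x90,ζ), (x90,η), (x91,ζ), (x91,η)}
  {x89, x91} × {ε, ζ, η} = {(x89,ε), (x89,ζ), (x89,η), (x91,ε), (x91,ζ), (x91,η)}
  {x89, x90, x91} × {ε, η} = {(x89,ε), (x89,η), (x90,ε), (x90,η), (x91,ε), (x91,η)}
  {x89, x90, x91} × {ζ, η} = {(x89,ζ), (x89,η), (x90,ζ), (x90,η), (x91,ζ), (x91,η)}
  {x90, x91} × {ε, ζ, η} = {(x90,ε), (x90,ζ), (x90,η), (x91,ε), (x91,ζ), (x91,η)}
  {x89, x90, x91} × {ε, ζ, η} = {(x89,ε), (x89,ζ), (x89,η), (x90,ε), (x90,ζ), (x90,η), (x91,ε), (x91,ζ), (x91,η)}
These 17 distinct sets form the basis B.
Close under arbitrary unions to get τ_{X×Y}; counting gives |τ_{X×Y}| = 48.


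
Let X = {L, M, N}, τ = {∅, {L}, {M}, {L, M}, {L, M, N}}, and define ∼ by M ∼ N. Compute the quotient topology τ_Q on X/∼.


X/∼ = {[L], [M=N]}; |τ_Q| = 3.

Equivalence classes: [L], [M=N].
Quotient map π: X → X/∼ sends L ↦ [L], M ↦ [M=N], N ↦ [M=N].
For each subset V ⊆ X/∼, compute π^{-1}(V) ⊆ X and check whether π^{-1}(V) ∈ τ. V is open in τ_Q iff π^{-1}(V) ∈ τ.
  V = {}: π^{-1}(V) = ∅ ∈ τ ✓.
  V = {[L]}: π^{-1}(V) = {L} ∈ τ ✓.
  V = {[M=N]}: π^{-1}(V) = {M, N} ∉ τ ✗.
  V = {[L], [M=N]}: π^{-1}(V) = {L, M, N} ∈ τ ✓.
Open sets in the quotient: τ_Q = {{}, {[L]}, {[L], [M=N]}} (3 elements).


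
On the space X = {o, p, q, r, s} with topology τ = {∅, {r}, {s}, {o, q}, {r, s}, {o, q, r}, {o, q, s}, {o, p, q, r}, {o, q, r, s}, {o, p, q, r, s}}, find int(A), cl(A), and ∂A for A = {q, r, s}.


int(A) = {r, s}, cl(A) = {o, p, q, r, s}, ∂A = {o, p, q}.

Closed sets in (X, τ) are complements of opens:
  closed(X, τ) = {∅, {p}, {s}, {p, r}, {p, s}, {o, p, q}, {p, r, s}, {o, p, q, r}, {o, p, q, s}, {o, p, q, r, s}}.
int(A) = ⋃ {U ∈ τ : U ⊆ A}. Opens contained in A: ∅, {r}, {s}, {r, s}.
Taking the union of these: int(A) = {r, s}.
cl(A) = ⋂ {C closed : A ⊆ C}. Closed sets containing A: {o, p, q, r, s}.
Intersecting these: cl(A) = {o, p, q, r, s}.
∂A = cl(A) ∖ int(A) = {o, p, q, r, s} ∖ {r, s} = {o, p, q}.


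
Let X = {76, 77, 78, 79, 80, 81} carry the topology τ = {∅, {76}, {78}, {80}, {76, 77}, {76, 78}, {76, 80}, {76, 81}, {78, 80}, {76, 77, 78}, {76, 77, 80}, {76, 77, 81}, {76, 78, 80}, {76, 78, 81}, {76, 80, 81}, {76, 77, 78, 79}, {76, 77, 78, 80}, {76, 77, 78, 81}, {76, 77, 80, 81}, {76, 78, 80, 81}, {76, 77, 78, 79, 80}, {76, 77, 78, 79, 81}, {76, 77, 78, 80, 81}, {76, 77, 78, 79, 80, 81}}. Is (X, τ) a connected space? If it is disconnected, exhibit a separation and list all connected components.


(X, τ) is disconnected; components = [{80}, {76, 77, 78, 79, 81}].

Find clopen sets (U ∈ τ with X ∖ U ∈ τ):
  U = ∅, X ∖ U = {76, 77, 78, 79, 80, 81} — both open, so U is clopen.
  U = {80}, X ∖ U = {76, 77, 78, 79, 81} — both open, so U is clopen.
  U = {76, 77, 78, 79, 81}, X ∖ U = {80} — both open, so U is clopen.
  U = {76, 77, 78, 79, 80, 81}, X ∖ U = ∅ — both open, so U is clopen.
Nontrivial clopen(s) exist: e.g. {76, 77, 78, 79, 81}. So (X, τ) is disconnected.
Compute connected components by grouping points that agree on all clopens:
  component: {80}
  component: {76, 77, 78, 79, 81}


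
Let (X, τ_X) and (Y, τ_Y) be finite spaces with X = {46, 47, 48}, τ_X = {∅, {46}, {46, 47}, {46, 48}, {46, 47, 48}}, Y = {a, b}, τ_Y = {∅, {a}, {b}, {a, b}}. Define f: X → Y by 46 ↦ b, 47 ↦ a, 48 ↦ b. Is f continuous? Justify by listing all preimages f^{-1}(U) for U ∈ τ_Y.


f is NOT continuous.

Compute f^{-1}(U) for each U ∈ τ_Y:
  U = ∅: f^{-1}(U) = ∅ ∈ τ_X ✓.
  U = {a}: f^{-1}(U) = {47} ∉ τ_X ✗.
  U = {b}: f^{-1}(U) = {46, 48} ∈ τ_X ✓.
  U = {a, b}: f^{-1}(U) = {46, 47, 48} ∈ τ_X ✓.
Found U = {a} with f^{-1}(U) = {47} not in τ_X. Therefore f is NOT continuous.


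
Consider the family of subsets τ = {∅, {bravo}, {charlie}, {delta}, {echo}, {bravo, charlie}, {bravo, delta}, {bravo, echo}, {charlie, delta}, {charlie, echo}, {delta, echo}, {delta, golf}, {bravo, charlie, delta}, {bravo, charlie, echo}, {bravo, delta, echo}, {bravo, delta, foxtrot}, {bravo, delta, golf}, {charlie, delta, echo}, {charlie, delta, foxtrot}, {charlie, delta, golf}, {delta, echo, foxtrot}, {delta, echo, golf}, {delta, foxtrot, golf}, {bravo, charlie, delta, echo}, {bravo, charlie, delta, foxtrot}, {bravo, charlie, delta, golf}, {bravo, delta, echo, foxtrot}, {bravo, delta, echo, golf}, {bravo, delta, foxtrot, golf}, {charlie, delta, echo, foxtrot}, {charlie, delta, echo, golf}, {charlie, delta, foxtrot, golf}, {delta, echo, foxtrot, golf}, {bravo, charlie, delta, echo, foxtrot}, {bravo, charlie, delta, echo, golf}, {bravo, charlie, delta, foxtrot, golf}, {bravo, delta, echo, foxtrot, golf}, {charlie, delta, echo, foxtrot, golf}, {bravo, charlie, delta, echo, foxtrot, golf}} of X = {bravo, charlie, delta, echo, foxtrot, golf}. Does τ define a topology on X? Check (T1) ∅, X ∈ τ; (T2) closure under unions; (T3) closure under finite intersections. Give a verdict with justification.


τ is NOT a topology on X.

Axiom (T1): ∅ ∈ τ? Yes; X ∈ τ? Yes.
Axiom (T2/T3): check pairwise unions and intersections of members of τ.
Counterexample for (T3): {bravo, delta, foxtrot} ∩ {charlie, delta, foxtrot} = {delta, foxtrot} ∉ τ. Therefore τ is NOT a topology.


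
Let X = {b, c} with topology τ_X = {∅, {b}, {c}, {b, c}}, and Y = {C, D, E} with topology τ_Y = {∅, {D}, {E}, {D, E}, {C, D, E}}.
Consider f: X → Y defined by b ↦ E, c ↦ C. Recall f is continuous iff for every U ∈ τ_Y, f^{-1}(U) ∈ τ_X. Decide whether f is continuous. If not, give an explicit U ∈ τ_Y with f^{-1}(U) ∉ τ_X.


f IS continuous.

Compute f^{-1}(U) for each U ∈ τ_Y:
  U = ∅: f^{-1}(U) = ∅ ∈ τ_X ✓.
  U = {D}: f^{-1}(U) = ∅ ∈ τ_X ✓.
  U = {E}: f^{-1}(U) = {b} ∈ τ_X ✓.
  U = {D, E}: f^{-1}(U) = {b} ∈ τ_X ✓.
  U = {C, D, E}: f^{-1}(U) = {b, c} ∈ τ_X ✓.
Every preimage lies in τ_X, so f IS continuous.


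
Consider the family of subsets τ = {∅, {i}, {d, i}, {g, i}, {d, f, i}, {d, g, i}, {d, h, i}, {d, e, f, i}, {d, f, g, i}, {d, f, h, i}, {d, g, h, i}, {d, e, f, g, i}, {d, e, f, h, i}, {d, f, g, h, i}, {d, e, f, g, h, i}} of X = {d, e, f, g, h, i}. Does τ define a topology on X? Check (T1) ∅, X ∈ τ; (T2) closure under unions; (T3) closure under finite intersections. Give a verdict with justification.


τ IS a topology on X.

Axiom (T1): ∅ ∈ τ? Yes; X ∈ τ? Yes.
Axiom (T2/T3): check pairwise unions and intersections of members of τ.
All pairwise intersections and unions checked — each lies in τ. Therefore τ satisfies (T1), (T2), (T3): it IS a topology on X.


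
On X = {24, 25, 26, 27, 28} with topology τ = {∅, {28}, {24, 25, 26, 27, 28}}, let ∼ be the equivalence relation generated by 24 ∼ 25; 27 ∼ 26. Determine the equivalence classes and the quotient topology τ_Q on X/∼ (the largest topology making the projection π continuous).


X/∼ = {[24=25], [26=27], [28]}; |τ_Q| = 3.

Equivalence classes: [24=25], [26=27], [28].
Quotient map π: X → X/∼ sends 24 ↦ [24=25], 25 ↦ [24=25], 26 ↦ [26=27], 27 ↦ [26=27], 28 ↦ [28].
For each subset V ⊆ X/∼, compute π^{-1}(V) ⊆ X and check whether π^{-1}(V) ∈ τ. V is open in τ_Q iff π^{-1}(V) ∈ τ.
  V = {}: π^{-1}(V) = ∅ ∈ τ ✓.
  V = {[24=25]}: π^{-1}(V) = {24, 25} ∉ τ ✗.
  V = {[26=27]}: π^{-1}(V) = {26, 27} ∉ τ ✗.
  V = {[24=25], [26=27]}: π^{-1}(V) = {24, 25, 26, 27} ∉ τ ✗.
  V = {[28]}: π^{-1}(V) = {28} ∈ τ ✓.
  V = {[24=25], [28]}: π^{-1}(V) = {24, 25, 28} ∉ τ ✗.
  V = {[26=27], [28]}: π^{-1}(V) = {26, 27, 28} ∉ τ ✗.
  V = {[24=25], [26=27], [28]}: π^{-1}(V) = {24, 25, 26, 27, 28} ∈ τ ✓.
Open sets in the quotient: τ_Q = {{}, {[28]}, {[24=25], [26=27], [28]}} (3 elements).


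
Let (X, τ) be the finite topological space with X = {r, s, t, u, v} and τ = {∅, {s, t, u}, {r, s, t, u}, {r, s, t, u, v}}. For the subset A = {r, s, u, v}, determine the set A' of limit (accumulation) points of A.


A' = {r, s, t, u, v}

For each x ∈ X, list the open sets U ∈ τ with x ∈ U, then check whether U ∩ (A ∖ {x}) ≠ ∅ for every such U.
  x = r: opens ∋ x are {r, s, t, u}, {r, s, t, u, v}; each meets A ∖ {r}, so x IS a limit point.
  x = s: opens ∋ x are {s, t, u}, {r, s, t, u}, {r, s, t, u, v}; each meets A ∖ {s}, so x IS a limit point.
  x = t: opens ∋ x are {s, t, u}, {r, s, t, u}, {r, s, t, u, v}; each meets A ∖ {t}, so x IS a limit point.
  x = u: opens ∋ x are {s, t, u}, {r, s, t, u}, {r, s, t, u, v}; each meets A ∖ {u}, so x IS a limit point.
  x = v: opens ∋ x are {r, s, t, u, v}; each meets A ∖ {v}, so x IS a limit point.
Collecting: A' = {r, s, t, u, v}.


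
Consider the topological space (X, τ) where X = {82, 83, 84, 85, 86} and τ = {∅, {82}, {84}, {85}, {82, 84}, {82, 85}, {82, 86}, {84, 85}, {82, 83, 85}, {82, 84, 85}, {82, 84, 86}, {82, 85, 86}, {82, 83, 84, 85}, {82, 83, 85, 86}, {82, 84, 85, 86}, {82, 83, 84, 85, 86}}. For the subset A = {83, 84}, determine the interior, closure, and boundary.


int(A) = {84}, cl(A) = {83, 84}, ∂A = {83}.

Closed sets in (X, τ) are complements of opens:
  closed(X, τ) = {∅, {83}, {84}, {86}, {83, 84}, {83, 85}, {83, 86}, {84, 86}, {82, 83, 86}, {83, 84, 85}, {83, 84, 86}, {83, 85, 86}, {82, 83, 84, 86}, {82, 83, 85, 86}, {83, 84, 85, 86}, {82, 83, 84, 85, 86}}.
int(A) = ⋃ {U ∈ τ : U ⊆ A}. Opens contained in A: ∅, {84}.
Taking the union of these: int(A) = {84}.
cl(A) = ⋂ {C closed : A ⊆ C}. Closed sets containing A: {83, 84}, {83, 84, 85}, {83, 84, 86}, {82, 83, 84, 86}, {83, 84, 85, 86}, {82, 83, 84, 85, 86}.
Intersecting these: cl(A) = {83, 84}.
∂A = cl(A) ∖ int(A) = {83, 84} ∖ {84} = {83}.


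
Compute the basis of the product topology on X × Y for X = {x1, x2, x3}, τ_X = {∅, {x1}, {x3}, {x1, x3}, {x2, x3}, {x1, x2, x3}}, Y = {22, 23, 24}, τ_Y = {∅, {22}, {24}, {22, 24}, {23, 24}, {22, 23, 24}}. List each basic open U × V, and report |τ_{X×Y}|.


Basis B = {∅ × ∅, {x1} × {22}, {x1} × {24}, {x3} × {22}, {x3} × {24}, {x1} × {22, 24}, {x1, x3} × {22}, {x1} × {23, 24}, {x1, x3} × {24}, {x2, x3} × {22}, {x2, x3} × {24}, {x3} × {22, 24}, {x3} × {23, 24}, {x1} × {22, 23, 24}, {x1, x2, x3} × {22}, {x1, x2, x3} × {24}, {x3} × {22, 23, 24}, {x1, x3} × {22, 24}, {x1, x3} × {23, 24}, {x2, x3} × {22, 24}, {x2, x3} × {23, 24}, {x1, x3} × {22, 23, 24}, {x1, x2, x3} × {22, 24}, {x1, x2, x3} × {23, 24}, {x2, x3} × {22, 23, 24}, {x1, x2, x3} × {22, 23, 24}}; |τ_{X×Y}| = 108.

Enumerate products U × V with U ∈ τ_X, V ∈ τ_Y (deduplicated):
  ∅ × ∅ = {} (∅)
  {x1} × {22} = {(x1,22)}
  {x1} × {24} = {(x1,24)}
  {x3} × {22} = {(x3,22)}
  {x3} × {24} = {(x3,24)}
  {x1} × {22, 24} = {(x1,22), (x1,24)}
  {x1, x3} × {22} = {(x1,22), (x3,22)}
  {x1} × {23, 24} = {(x1,23), (x1,24)}
  {x1, x3} × {24} = {(x1,24), (x3,24)}
  {x2, x3} × {22} = {(x2,22), (x3,22)}
  {x2, x3} × {24} = {(x2,24), (x3,24)}
  {x3} × {22, 24} = {(x3,22), (x3,24)}
  {x3} × {23, 24} = {(x3,23), (x3,24)}
  {x1} × {22, 23, 24} = {(x1,22), (x1,23), (x1,24)}
  {x1, x2, x3} × {22} = {(x1,22), (x2,22), (x3,22)}
  {x1, x2, x3} × {24} = {(x1,24), (x2,24), (x3,24)}
  {x3} × {22, 23, 24} = {(x3,22), (x3,23), (x3,24)}
  {x1, x3} × {22, 24} = {(x1,22), (x1,24), (x3,22), (x3,24)}
  {x1, x3} × {23, 24} = {(x1,23), (x1,24), (x3,23), (x3,24)}
  {x2, x3} × {22, 24} = {(x2,22), (x2,24), (x3,22), (x3,24)}
  {x2, x3} × {23, 24} = {(x2,23), (x2,24), (x3,23), (x3,24)}
  {x1, x3} × {22, 23, 24} = {(x1,22), (x1,23), (x1,24), (x3,22), (x3,23), (x3,24)}
  {x1, x2, x3} × {22, 24} = {(x1,22), (x1,24), (x2,22), (x2,24), (x3,22), (x3,24)}
  {x1, x2, x3} × {23, 24} = {(x1,23), (x1,24), (x2,23), (x2,24), (x3,23), (x3,24)}
  {x2, x3} × {22, 23, 24} = {(x2,22), (x2,23), (x2,24), (x3,22), (x3,23), (x3,24)}
  {x1, x2, x3} × {22, 23, 24} = {(x1,22), (x1,23), (x1,24), (x2,22), (x2,23), (x2,24), (x3,22), (x3,23), (x3,24)}
These 26 distinct sets form the basis B.
Close under arbitrary unions to get τ_{X×Y}; counting gives |τ_{X×Y}| = 108.


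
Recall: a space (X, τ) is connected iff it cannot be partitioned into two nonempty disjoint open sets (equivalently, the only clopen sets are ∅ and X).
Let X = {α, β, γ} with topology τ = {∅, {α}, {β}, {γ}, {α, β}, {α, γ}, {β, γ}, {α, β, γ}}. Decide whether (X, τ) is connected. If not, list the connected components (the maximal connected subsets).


(X, τ) is disconnected; components = [{α}, {β}, {γ}].

Find clopen sets (U ∈ τ with X ∖ U ∈ τ):
  U = ∅, X ∖ U = {α, β, γ} — both open, so U is clopen.
  U = {α}, X ∖ U = {β, γ} — both open, so U is clopen.
  U = {β}, X ∖ U = {α, γ} — both open, so U is clopen.
  U = {γ}, X ∖ U = {α, β} — both open, so U is clopen.
  U = {α, β}, X ∖ U = {γ} — both open, so U is clopen.
  U = {α, γ}, X ∖ U = {β} — both open, so U is clopen.
  U = {β, γ}, X ∖ U = {α} — both open, so U is clopen.
  U = {α, β, γ}, X ∖ U = ∅ — both open, so U is clopen.
Nontrivial clopen(s) exist: e.g. {β, γ}. So (X, τ) is disconnected.
Compute connected components by grouping points that agree on all clopens:
  component: {α}
  component: {β}
  component: {γ}


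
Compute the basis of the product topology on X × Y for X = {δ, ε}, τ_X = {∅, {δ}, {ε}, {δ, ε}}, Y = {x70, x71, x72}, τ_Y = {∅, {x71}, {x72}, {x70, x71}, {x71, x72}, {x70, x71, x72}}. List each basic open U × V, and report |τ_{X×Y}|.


Basis B = {∅ × ∅, {δ} × {x71}, {δ} × {x72}, {ε} × {x71}, {ε} × {x72}, {δ} × {x70, x71}, {δ} × {x71, x72}, {δ, ε} × {x71}, {δ, ε} × {x72}, {ε} × {x70, x71}, {ε} × {x71, x72}, {δ} × {x70, x71, x72}, {ε} × {x70, x71, x72}, {δ, ε} × {x70, x71}, {δ, ε} × {x71, x72}, {δ, ε} × {x70, x71, x72}}; |τ_{X×Y}| = 36.

Enumerate products U × V with U ∈ τ_X, V ∈ τ_Y (deduplicated):
  ∅ × ∅ = {} (∅)
  {δ} × {x71} = {(δ,x71)}
  {δ} × {x72} = {(δ,x72)}
  {ε} × {x71} = {(ε,x71)}
  {ε} × {x72} = {(ε,x72)}
  {δ} × {x70, x71} = {(δ,x70), (δ,x71)}
  {δ} × {x71, x72} = {(δ,x71), (δ,x72)}
  {δ, ε} × {x71} = {(δ,x71), (ε,x71)}
  {δ, ε} × {x72} = {(δ,x72), (ε,x72)}
  {ε} × {x70, x71} = {(ε,x70), (ε,x71)}
  {ε} × {x71, x72} = {(ε,x71), (ε,x72)}
  {δ} × {x70, x71, x72} = {(δ,x70), (δ,x71), (δ,x72)}
  {ε} × {x70, x71, x72} = {(ε,x70), (ε,x71), (ε,x72)}
  {δ, ε} × {x70, x71} = {(δ,x70), (δ,x71), (ε,x70), (ε,x71)}
  {δ, ε} × {x71, x72} = {(δ,x71), (δ,x72), (ε,x71), (ε,x72)}
  {δ, ε} × {x70, x71, x72} = {(δ,x70), (δ,x71), (δ,x72), (ε,x70), (ε,x71), (ε,x72)}
These 16 distinct sets form the basis B.
Close under arbitrary unions to get τ_{X×Y}; counting gives |τ_{X×Y}| = 36.
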